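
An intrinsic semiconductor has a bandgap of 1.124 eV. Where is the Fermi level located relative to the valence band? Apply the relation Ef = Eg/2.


Step 1: For an intrinsic semiconductor, the Fermi level sits at midgap.
Step 2: Ef = Eg / 2 = 1.124 / 2 = 0.562 eV

0.562


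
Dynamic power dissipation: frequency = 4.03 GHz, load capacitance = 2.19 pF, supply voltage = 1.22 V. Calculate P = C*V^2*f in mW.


Step 1: V^2 = 1.22^2 = 1.4884 V^2
Step 2: P = C*V^2*f = 2.19e-12 F * 1.4884 * 4.03e9 Hz
Step 3: P = 1.313617188e-02 W
Step 4: P = 13.136 mW

13.136


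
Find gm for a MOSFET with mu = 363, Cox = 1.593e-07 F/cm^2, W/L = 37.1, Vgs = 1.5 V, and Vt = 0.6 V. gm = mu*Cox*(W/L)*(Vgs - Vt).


Step 1: Vov = Vgs - Vt = 1.5 - 0.6 = 0.9 V
Step 2: gm = mu * Cox * (W/L) * Vov
Step 3: gm = 363 * 1.593e-07 * 37.1 * 0.9 = 1.93e-03 S

1.93e-03


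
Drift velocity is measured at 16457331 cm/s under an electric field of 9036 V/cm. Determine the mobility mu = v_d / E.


Step 1: mu = v_d / E
Step 2: mu = 16457331 / 9036
Step 3: mu = 1821.31 cm^2/(V*s)

1821.31


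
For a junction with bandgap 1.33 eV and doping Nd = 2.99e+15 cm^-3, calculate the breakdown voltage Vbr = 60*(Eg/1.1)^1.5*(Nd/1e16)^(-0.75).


Step 1: Eg/1.1 = 1.33/1.1 = 1.209091
Step 2: (Eg/1.1)^1.5 = 1.209091^1.5 = 1.329500
Step 3: (Nd/1e16)^(-0.75) = (0.299)^(-0.75) = 2.473128
Step 4: Vbr = 60 * 1.329500 * 2.473128 = 197.3 V

197.3


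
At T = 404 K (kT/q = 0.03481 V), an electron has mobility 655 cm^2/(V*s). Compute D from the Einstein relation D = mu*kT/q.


Step 1: D = mu * (kT/q)
Step 2: D = 655 * 0.03481
Step 3: D = 22.8 cm^2/s

22.8


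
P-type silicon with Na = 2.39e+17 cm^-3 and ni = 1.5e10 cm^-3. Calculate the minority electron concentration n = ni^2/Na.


Step 1: Majority hole concentration p ≈ Na = 2.39e+17 cm^-3
Step 2: n = ni^2 / Na = (1.5e10)^2 / 2.39e+17
Step 3: n = 9.41e+02 cm^-3

9.41e+02


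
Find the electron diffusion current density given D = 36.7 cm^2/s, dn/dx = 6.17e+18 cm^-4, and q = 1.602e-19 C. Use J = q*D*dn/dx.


Step 1: J = q * D * (dn/dx)
Step 2: J = 1.602e-19 * 36.7 * 6.17e+18
Step 3: J = 3.63e+01 A/cm^2

3.63e+01


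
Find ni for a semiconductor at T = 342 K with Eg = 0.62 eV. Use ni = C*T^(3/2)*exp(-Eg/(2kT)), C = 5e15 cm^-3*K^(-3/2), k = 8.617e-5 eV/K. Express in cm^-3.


Step 1: Compute kT = 8.617e-5 * 342 = 0.02947014 eV
Step 2: Exponent = -Eg/(2kT) = -0.62/(2*0.02947014) = -10.51912
Step 3: T^(3/2) = 342^1.5 = 6324.69
Step 4: ni = 5e15 * 6324.69 * exp(-10.51912) = 8.54e+14 cm^-3

8.54e+14


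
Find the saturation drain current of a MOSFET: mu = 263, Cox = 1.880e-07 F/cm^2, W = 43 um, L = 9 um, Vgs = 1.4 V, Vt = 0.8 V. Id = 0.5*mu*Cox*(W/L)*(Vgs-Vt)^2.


Step 1: Overdrive voltage Vov = Vgs - Vt = 1.4 - 0.8 = 0.6 V
Step 2: W/L = 43/9 = 4.77778
Step 3: Id = 0.5 * 263 * 1.880e-07 * 4.77778 * 0.6^2
Step 4: Id = 4.25e-05 A

4.25e-05


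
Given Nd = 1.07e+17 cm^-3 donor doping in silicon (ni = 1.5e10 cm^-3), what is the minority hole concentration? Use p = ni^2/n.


Step 1: Since Nd >> ni, n ≈ Nd = 1.07e+17 cm^-3
Step 2: p = ni^2 / n = (1.5e10)^2 / 1.07e+17
Step 3: p = 2.25e20 / 1.07e+17 = 2.10e+03 cm^-3

2.10e+03


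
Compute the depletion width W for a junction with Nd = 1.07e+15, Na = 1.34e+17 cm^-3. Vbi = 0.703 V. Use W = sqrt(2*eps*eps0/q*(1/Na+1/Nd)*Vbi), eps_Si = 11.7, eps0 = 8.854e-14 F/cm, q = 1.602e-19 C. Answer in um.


Step 1: 1/Na + 1/Nd = 1/1.34e+17 + 1/1.07e+15 = 9.42042e-16
Step 2: 2*eps*eps0/q = 2*11.7*8.854e-14/1.602e-19 = 1.293281e+07
Step 3: W^2 = 1.293281e+07 * 9.42042e-16 * 0.703 = 8.56482e-09
Step 4: W = sqrt(8.56482e-09) = 9.255e-05 cm = 0.9255 um

0.9255


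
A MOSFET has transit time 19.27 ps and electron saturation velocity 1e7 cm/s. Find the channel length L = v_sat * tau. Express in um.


Step 1: tau in seconds = 19.27 ps * 1e-12 = 1.9270e-11 s
Step 2: L = v_sat * tau = 1e7 * 1.9270e-11 = 1.9270e-04 cm
Step 3: L in um = 1.9270e-04 * 1e4 = 1.927 um

1.927


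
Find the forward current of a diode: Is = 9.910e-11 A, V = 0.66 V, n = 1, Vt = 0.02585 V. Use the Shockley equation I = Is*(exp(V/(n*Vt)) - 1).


Step 1: V/(n*Vt) = 0.66/(1*0.02585) = 25.5319
Step 2: exp(25.5319) = 1.2256e+11
Step 3: I = 9.910e-11 * (1.2256e+11 - 1) = 1.21e+01 A

1.21e+01


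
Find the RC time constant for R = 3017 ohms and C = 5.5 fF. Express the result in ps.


Step 1: tau = R * C
Step 2: tau = 3017 * 5.5 fF = 3017 * 5.5e-15 F
Step 3: tau = 1.65935e-11 s = 16.5935 ps

16.5935


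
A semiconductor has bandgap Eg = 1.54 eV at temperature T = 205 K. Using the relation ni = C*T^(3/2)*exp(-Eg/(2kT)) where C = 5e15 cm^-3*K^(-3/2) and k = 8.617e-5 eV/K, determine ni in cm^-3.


Step 1: Compute kT = 8.617e-5 * 205 = 0.01766485 eV
Step 2: Exponent = -Eg/(2kT) = -1.54/(2*0.01766485) = -43.58939
Step 3: T^(3/2) = 205^1.5 = 2935.15
Step 4: ni = 5e15 * 2935.15 * exp(-43.58939) = 1.72e+00 cm^-3

1.72e+00


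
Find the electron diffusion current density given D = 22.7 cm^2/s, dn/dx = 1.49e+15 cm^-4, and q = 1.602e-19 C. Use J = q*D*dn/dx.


Step 1: J = q * D * (dn/dx)
Step 2: J = 1.602e-19 * 22.7 * 1.49e+15
Step 3: J = 5.42e-03 A/cm^2

5.42e-03


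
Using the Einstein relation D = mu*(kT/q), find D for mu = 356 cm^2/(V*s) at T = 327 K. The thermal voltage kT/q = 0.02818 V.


Step 1: D = mu * (kT/q)
Step 2: D = 356 * 0.02818
Step 3: D = 10.03 cm^2/s

10.03


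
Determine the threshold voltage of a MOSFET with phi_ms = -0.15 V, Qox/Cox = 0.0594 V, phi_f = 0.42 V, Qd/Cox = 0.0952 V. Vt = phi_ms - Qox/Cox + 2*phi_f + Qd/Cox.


Step 1: Vt = phi_ms - Qox/Cox + 2*phi_f + Qd/Cox
Step 2: Vt = -0.15 - 0.0594 + 2*0.42 + 0.0952
Step 3: Vt = -0.15 - 0.0594 + 0.84 + 0.0952
Step 4: Vt = 0.7258 V

0.7258


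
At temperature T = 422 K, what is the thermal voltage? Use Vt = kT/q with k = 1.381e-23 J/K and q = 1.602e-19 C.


Step 1: kT = 1.381e-23 * 422 = 5.82782e-21 J
Step 2: Vt = kT/q = 5.82782e-21 / 1.602e-19
Step 3: Vt = 0.03638 V

0.03638


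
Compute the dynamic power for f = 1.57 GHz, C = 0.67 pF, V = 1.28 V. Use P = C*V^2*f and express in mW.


Step 1: V^2 = 1.28^2 = 1.6384 V^2
Step 2: P = C*V^2*f = 0.67e-12 F * 1.6384 * 1.57e9 Hz
Step 3: P = 1.72343296e-03 W
Step 4: P = 1.723 mW

1.723


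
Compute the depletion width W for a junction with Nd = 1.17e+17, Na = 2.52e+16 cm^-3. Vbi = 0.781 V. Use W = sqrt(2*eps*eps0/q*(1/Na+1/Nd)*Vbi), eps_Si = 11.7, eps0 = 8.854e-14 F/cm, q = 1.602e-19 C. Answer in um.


Step 1: 1/Na + 1/Nd = 1/2.52e+16 + 1/1.17e+17 = 4.82295e-17
Step 2: 2*eps*eps0/q = 2*11.7*8.854e-14/1.602e-19 = 1.293281e+07
Step 3: W^2 = 1.293281e+07 * 4.82295e-17 * 0.781 = 4.87143e-10
Step 4: W = sqrt(4.87143e-10) = 2.207e-05 cm = 0.2207 um

0.2207


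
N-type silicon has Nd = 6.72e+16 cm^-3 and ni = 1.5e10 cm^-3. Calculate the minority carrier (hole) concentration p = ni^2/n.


Step 1: Since Nd >> ni, n ≈ Nd = 6.72e+16 cm^-3
Step 2: p = ni^2 / n = (1.5e10)^2 / 6.72e+16
Step 3: p = 2.25e20 / 6.72e+16 = 3.35e+03 cm^-3

3.35e+03


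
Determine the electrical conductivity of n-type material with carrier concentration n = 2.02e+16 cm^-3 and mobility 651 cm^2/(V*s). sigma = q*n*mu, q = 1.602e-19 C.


Step 1: sigma = q * n * mu
Step 2: sigma = 1.602e-19 * 2.02e+16 * 651
Step 3: sigma = 2.107e+00 S/cm

2.107e+00


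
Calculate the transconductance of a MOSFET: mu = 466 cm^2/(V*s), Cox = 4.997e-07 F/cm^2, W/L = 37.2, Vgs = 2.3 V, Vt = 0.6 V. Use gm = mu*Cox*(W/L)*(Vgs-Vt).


Step 1: Vov = Vgs - Vt = 2.3 - 0.6 = 1.7 V
Step 2: gm = mu * Cox * (W/L) * Vov
Step 3: gm = 466 * 4.997e-07 * 37.2 * 1.7 = 1.47e-02 S

1.47e-02


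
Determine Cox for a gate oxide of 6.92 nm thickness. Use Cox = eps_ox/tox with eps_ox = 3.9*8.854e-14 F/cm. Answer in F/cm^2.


Step 1: eps_ox = 3.9 * 8.854e-14 = 3.45306e-13 F/cm
Step 2: tox in cm = 6.92 nm * 1e-7 = 6.9200e-07 cm
Step 3: Cox = 3.45306e-13 / 6.9200e-07 = 4.99e-07 F/cm^2

4.99e-07


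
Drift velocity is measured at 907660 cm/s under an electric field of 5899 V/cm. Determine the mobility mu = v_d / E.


Step 1: mu = v_d / E
Step 2: mu = 907660 / 5899
Step 3: mu = 153.87 cm^2/(V*s)

153.87


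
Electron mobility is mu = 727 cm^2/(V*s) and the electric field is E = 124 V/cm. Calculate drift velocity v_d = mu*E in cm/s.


Step 1: v_d = mu * E
Step 2: v_d = 727 * 124 = 90148
Step 3: v_d = 9.01e+04 cm/s

9.01e+04


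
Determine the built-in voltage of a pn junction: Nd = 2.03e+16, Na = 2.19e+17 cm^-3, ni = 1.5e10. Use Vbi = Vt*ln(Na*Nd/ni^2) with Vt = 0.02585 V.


Step 1: Compute Na*Nd/ni^2 = 2.19e+17 * 2.03e+16 / (1.5e10)^2 = 1.9759e+13
Step 2: ln(1.9759e+13) = 30.6146
Step 3: Vbi = 0.02585 * 30.6146 = 0.791 V

0.791


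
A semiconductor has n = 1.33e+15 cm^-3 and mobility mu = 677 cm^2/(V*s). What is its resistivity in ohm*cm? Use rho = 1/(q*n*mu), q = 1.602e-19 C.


Step 1: sigma = q * n * mu = 1.602e-19 * 1.33e+15 * 677 = 1.44246e-01 S/cm
Step 2: rho = 1 / sigma = 1 / 1.44246e-01 = 6.933 ohm*cm

6.933


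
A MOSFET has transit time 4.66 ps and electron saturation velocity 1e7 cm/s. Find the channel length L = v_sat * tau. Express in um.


Step 1: tau in seconds = 4.66 ps * 1e-12 = 4.6600e-12 s
Step 2: L = v_sat * tau = 1e7 * 4.6600e-12 = 4.6600e-05 cm
Step 3: L in um = 4.6600e-05 * 1e4 = 0.466 um

0.466


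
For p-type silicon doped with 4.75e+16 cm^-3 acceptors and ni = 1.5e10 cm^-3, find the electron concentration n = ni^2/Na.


Step 1: Majority hole concentration p ≈ Na = 4.75e+16 cm^-3
Step 2: n = ni^2 / Na = (1.5e10)^2 / 4.75e+16
Step 3: n = 4.74e+03 cm^-3

4.74e+03


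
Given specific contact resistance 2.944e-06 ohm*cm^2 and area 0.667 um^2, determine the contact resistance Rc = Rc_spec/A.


Step 1: Convert area to cm^2: 0.667 um^2 = 6.6700e-09 cm^2
Step 2: Rc = Rc_spec / A = 2.944e-06 / 6.6700e-09
Step 3: Rc = 4.41e+02 ohms

4.41e+02


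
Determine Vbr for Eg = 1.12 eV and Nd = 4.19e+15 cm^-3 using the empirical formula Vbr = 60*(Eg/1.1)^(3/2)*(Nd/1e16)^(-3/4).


Step 1: Eg/1.1 = 1.12/1.1 = 1.018182
Step 2: (Eg/1.1)^1.5 = 1.018182^1.5 = 1.027397
Step 3: (Nd/1e16)^(-0.75) = (0.419)^(-0.75) = 1.920169
Step 4: Vbr = 60 * 1.027397 * 1.920169 = 118.4 V

118.4


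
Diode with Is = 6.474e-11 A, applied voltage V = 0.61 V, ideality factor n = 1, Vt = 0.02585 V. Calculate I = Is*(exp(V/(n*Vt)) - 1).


Step 1: V/(n*Vt) = 0.61/(1*0.02585) = 23.5977
Step 2: exp(23.5977) = 1.7715e+10
Step 3: I = 6.474e-11 * (1.7715e+10 - 1) = 1.15e+00 A

1.15e+00


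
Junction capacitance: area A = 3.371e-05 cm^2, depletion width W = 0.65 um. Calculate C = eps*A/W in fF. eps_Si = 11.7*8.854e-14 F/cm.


Step 1: eps_Si = 11.7 * 8.854e-14 = 1.035918e-12 F/cm
Step 2: W in cm = 0.65 * 1e-4 = 6.50e-05 cm
Step 3: C = 1.035918e-12 * 3.371e-05 / 6.50e-05 = 5.372430e-13 F
Step 4: C = 537.24 fF

537.24


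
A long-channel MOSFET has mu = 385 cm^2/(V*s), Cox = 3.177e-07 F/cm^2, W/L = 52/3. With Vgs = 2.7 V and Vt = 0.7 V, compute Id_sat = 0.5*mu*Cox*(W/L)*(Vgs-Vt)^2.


Step 1: Overdrive voltage Vov = Vgs - Vt = 2.7 - 0.7 = 2.0 V
Step 2: W/L = 52/3 = 17.3333
Step 3: Id = 0.5 * 385 * 3.177e-07 * 17.3333 * 2.0^2
Step 4: Id = 4.24e-03 A

4.24e-03


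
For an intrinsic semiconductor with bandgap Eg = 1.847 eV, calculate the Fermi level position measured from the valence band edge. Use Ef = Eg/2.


Step 1: For an intrinsic semiconductor, the Fermi level sits at midgap.
Step 2: Ef = Eg / 2 = 1.847 / 2 = 0.9235 eV

0.9235


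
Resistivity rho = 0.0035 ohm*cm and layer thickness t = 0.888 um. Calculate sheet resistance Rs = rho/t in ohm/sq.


Step 1: Convert thickness to cm: t = 0.888 um = 8.8800e-05 cm
Step 2: Rs = rho / t = 0.0035 / 8.8800e-05
Step 3: Rs = 39.4 ohm/sq

39.4


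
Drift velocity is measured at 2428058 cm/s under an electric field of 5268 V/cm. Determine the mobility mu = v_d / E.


Step 1: mu = v_d / E
Step 2: mu = 2428058 / 5268
Step 3: mu = 460.91 cm^2/(V*s)

460.91


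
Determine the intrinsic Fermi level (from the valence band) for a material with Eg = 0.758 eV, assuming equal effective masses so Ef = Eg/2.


Step 1: For an intrinsic semiconductor, the Fermi level sits at midgap.
Step 2: Ef = Eg / 2 = 0.758 / 2 = 0.379 eV

0.379


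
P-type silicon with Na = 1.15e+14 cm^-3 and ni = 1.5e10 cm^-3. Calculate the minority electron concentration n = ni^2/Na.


Step 1: Majority hole concentration p ≈ Na = 1.15e+14 cm^-3
Step 2: n = ni^2 / Na = (1.5e10)^2 / 1.15e+14
Step 3: n = 1.96e+06 cm^-3

1.96e+06


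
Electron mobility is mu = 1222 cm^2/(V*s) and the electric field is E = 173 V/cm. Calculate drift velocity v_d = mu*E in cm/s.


Step 1: v_d = mu * E
Step 2: v_d = 1222 * 173 = 211406
Step 3: v_d = 2.11e+05 cm/s

2.11e+05


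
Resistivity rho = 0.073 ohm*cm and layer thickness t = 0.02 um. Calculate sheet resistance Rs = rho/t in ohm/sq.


Step 1: Convert thickness to cm: t = 0.02 um = 2.0000e-06 cm
Step 2: Rs = rho / t = 0.073 / 2.0000e-06
Step 3: Rs = 36500.0 ohm/sq

36500.0


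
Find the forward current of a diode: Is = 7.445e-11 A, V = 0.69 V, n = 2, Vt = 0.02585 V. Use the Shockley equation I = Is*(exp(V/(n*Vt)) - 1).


Step 1: V/(n*Vt) = 0.69/(2*0.02585) = 13.3462
Step 2: exp(13.3462) = 6.2543e+05
Step 3: I = 7.445e-11 * (6.2543e+05 - 1) = 4.66e-05 A

4.66e-05


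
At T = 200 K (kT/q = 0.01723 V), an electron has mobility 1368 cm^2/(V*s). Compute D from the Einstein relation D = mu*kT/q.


Step 1: D = mu * (kT/q)
Step 2: D = 1368 * 0.01723
Step 3: D = 23.57 cm^2/s

23.57


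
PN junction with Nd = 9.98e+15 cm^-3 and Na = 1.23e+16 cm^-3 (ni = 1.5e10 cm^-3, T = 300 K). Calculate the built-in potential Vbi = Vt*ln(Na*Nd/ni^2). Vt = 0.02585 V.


Step 1: Compute Na*Nd/ni^2 = 1.23e+16 * 9.98e+15 / (1.5e10)^2 = 5.4557e+11
Step 2: ln(5.4557e+11) = 27.0251
Step 3: Vbi = 0.02585 * 27.0251 = 0.699 V

0.699


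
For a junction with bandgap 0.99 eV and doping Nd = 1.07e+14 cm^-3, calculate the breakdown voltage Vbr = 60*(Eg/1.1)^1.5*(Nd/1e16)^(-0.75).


Step 1: Eg/1.1 = 0.99/1.1 = 0.900000
Step 2: (Eg/1.1)^1.5 = 0.900000^1.5 = 0.853815
Step 3: (Nd/1e16)^(-0.75) = (0.0107)^(-0.75) = 30.058144
Step 4: Vbr = 60 * 0.853815 * 30.058144 = 1539.8 V

1539.8


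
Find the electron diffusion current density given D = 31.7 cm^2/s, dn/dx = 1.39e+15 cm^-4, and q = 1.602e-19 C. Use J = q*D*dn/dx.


Step 1: J = q * D * (dn/dx)
Step 2: J = 1.602e-19 * 31.7 * 1.39e+15
Step 3: J = 7.06e-03 A/cm^2

7.06e-03


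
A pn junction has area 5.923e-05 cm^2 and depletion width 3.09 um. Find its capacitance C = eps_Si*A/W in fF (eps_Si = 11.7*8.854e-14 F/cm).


Step 1: eps_Si = 11.7 * 8.854e-14 = 1.035918e-12 F/cm
Step 2: W in cm = 3.09 * 1e-4 = 3.09e-04 cm
Step 3: C = 1.035918e-12 * 5.923e-05 / 3.09e-04 = 1.985677e-13 F
Step 4: C = 198.57 fF

198.57


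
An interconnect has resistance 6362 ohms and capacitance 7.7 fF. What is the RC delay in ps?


Step 1: tau = R * C
Step 2: tau = 6362 * 7.7 fF = 6362 * 7.7e-15 F
Step 3: tau = 4.89874e-11 s = 48.9874 ps

48.9874


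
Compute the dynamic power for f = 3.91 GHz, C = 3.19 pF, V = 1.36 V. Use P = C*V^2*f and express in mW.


Step 1: V^2 = 1.36^2 = 1.8496 V^2
Step 2: P = C*V^2*f = 3.19e-12 F * 1.8496 * 3.91e9 Hz
Step 3: P = 2.306987584e-02 W
Step 4: P = 23.07 mW

23.07


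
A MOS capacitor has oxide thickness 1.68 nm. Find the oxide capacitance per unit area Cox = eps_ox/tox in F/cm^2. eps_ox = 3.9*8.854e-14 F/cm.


Step 1: eps_ox = 3.9 * 8.854e-14 = 3.45306e-13 F/cm
Step 2: tox in cm = 1.68 nm * 1e-7 = 1.6800e-07 cm
Step 3: Cox = 3.45306e-13 / 1.6800e-07 = 2.06e-06 F/cm^2

2.06e-06


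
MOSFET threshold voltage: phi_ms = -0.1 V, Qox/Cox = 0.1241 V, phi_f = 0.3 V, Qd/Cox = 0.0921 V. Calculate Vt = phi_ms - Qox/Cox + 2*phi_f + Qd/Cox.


Step 1: Vt = phi_ms - Qox/Cox + 2*phi_f + Qd/Cox
Step 2: Vt = -0.1 - 0.1241 + 2*0.3 + 0.0921
Step 3: Vt = -0.1 - 0.1241 + 0.6 + 0.0921
Step 4: Vt = 0.468 V

0.468


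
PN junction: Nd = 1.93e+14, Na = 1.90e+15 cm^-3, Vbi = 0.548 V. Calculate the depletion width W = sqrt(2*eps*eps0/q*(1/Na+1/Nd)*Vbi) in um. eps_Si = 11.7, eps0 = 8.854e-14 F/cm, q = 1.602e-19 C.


Step 1: 1/Na + 1/Nd = 1/1.90e+15 + 1/1.93e+14 = 5.70766e-15
Step 2: 2*eps*eps0/q = 2*11.7*8.854e-14/1.602e-19 = 1.293281e+07
Step 3: W^2 = 1.293281e+07 * 5.70766e-15 * 0.548 = 4.04512e-08
Step 4: W = sqrt(4.04512e-08) = 2.011e-04 cm = 2.011 um

2.011


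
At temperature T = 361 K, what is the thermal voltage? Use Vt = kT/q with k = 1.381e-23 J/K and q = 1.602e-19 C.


Step 1: kT = 1.381e-23 * 361 = 4.98541e-21 J
Step 2: Vt = kT/q = 4.98541e-21 / 1.602e-19
Step 3: Vt = 0.03112 V

0.03112


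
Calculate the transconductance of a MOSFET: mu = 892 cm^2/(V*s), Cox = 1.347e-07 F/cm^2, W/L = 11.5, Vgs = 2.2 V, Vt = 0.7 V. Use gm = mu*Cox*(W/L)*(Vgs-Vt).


Step 1: Vov = Vgs - Vt = 2.2 - 0.7 = 1.5 V
Step 2: gm = mu * Cox * (W/L) * Vov
Step 3: gm = 892 * 1.347e-07 * 11.5 * 1.5 = 2.07e-03 S

2.07e-03


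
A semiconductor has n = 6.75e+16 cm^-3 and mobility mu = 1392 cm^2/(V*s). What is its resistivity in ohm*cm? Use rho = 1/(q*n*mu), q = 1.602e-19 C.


Step 1: sigma = q * n * mu = 1.602e-19 * 6.75e+16 * 1392 = 1.50524e+01 S/cm
Step 2: rho = 1 / sigma = 1 / 1.50524e+01 = 0.06643 ohm*cm

0.06643


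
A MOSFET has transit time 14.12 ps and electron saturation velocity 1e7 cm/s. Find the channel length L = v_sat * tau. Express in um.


Step 1: tau in seconds = 14.12 ps * 1e-12 = 1.4120e-11 s
Step 2: L = v_sat * tau = 1e7 * 1.4120e-11 = 1.4120e-04 cm
Step 3: L in um = 1.4120e-04 * 1e4 = 1.412 um

1.412


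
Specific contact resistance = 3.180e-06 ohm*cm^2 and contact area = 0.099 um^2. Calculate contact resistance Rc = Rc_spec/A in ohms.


Step 1: Convert area to cm^2: 0.099 um^2 = 9.9000e-10 cm^2
Step 2: Rc = Rc_spec / A = 3.180e-06 / 9.9000e-10
Step 3: Rc = 3.21e+03 ohms

3.21e+03


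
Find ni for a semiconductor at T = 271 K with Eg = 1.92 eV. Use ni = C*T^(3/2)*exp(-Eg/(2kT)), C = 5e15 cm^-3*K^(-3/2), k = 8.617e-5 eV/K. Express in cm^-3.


Step 1: Compute kT = 8.617e-5 * 271 = 0.02335207 eV
Step 2: Exponent = -Eg/(2kT) = -1.92/(2*0.02335207) = -41.10985
Step 3: T^(3/2) = 271^1.5 = 4461.22
Step 4: ni = 5e15 * 4461.22 * exp(-41.10985) = 3.12e+01 cm^-3

3.12e+01


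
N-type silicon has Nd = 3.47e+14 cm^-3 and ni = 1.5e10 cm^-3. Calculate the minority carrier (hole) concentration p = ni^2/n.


Step 1: Since Nd >> ni, n ≈ Nd = 3.47e+14 cm^-3
Step 2: p = ni^2 / n = (1.5e10)^2 / 3.47e+14
Step 3: p = 2.25e20 / 3.47e+14 = 6.48e+05 cm^-3

6.48e+05


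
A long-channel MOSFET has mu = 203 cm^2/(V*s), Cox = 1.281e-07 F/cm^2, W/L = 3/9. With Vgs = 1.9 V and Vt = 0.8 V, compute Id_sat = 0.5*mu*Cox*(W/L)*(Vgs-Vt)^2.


Step 1: Overdrive voltage Vov = Vgs - Vt = 1.9 - 0.8 = 1.1 V
Step 2: W/L = 3/9 = 0.333333
Step 3: Id = 0.5 * 203 * 1.281e-07 * 0.333333 * 1.1^2
Step 4: Id = 5.24e-06 A

5.24e-06


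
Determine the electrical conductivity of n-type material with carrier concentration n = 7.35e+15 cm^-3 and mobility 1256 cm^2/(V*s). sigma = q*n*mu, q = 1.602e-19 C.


Step 1: sigma = q * n * mu
Step 2: sigma = 1.602e-19 * 7.35e+15 * 1256
Step 3: sigma = 1.479e+00 S/cm

1.479e+00


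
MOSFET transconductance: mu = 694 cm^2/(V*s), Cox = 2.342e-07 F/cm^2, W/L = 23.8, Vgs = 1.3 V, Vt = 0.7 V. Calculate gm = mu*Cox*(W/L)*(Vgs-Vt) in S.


Step 1: Vov = Vgs - Vt = 1.3 - 0.7 = 0.6 V
Step 2: gm = mu * Cox * (W/L) * Vov
Step 3: gm = 694 * 2.342e-07 * 23.8 * 0.6 = 2.32e-03 S

2.32e-03


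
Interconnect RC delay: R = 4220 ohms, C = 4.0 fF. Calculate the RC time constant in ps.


Step 1: tau = R * C
Step 2: tau = 4220 * 4.0 fF = 4220 * 4.0e-15 F
Step 3: tau = 1.688e-11 s = 16.88 ps

16.88


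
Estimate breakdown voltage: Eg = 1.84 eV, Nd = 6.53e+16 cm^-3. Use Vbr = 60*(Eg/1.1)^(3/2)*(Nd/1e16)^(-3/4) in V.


Step 1: Eg/1.1 = 1.84/1.1 = 1.672727
Step 2: (Eg/1.1)^1.5 = 1.672727^1.5 = 2.163404
Step 3: (Nd/1e16)^(-0.75) = (6.53)^(-0.75) = 0.244802
Step 4: Vbr = 60 * 2.163404 * 0.244802 = 31.8 V

31.8


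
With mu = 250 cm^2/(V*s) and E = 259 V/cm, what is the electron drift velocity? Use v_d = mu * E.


Step 1: v_d = mu * E
Step 2: v_d = 250 * 259 = 64750
Step 3: v_d = 6.48e+04 cm/s

6.48e+04


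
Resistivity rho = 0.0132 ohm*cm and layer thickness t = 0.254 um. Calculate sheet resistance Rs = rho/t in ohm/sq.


Step 1: Convert thickness to cm: t = 0.254 um = 2.5400e-05 cm
Step 2: Rs = rho / t = 0.0132 / 2.5400e-05
Step 3: Rs = 519.7 ohm/sq

519.7


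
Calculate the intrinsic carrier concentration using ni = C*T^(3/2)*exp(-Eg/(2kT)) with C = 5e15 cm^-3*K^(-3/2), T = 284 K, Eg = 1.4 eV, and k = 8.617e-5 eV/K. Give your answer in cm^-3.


Step 1: Compute kT = 8.617e-5 * 284 = 0.02447228 eV
Step 2: Exponent = -Eg/(2kT) = -1.4/(2*0.02447228) = -28.60379
Step 3: T^(3/2) = 284^1.5 = 4786.05
Step 4: ni = 5e15 * 4786.05 * exp(-28.60379) = 9.05e+06 cm^-3

9.05e+06


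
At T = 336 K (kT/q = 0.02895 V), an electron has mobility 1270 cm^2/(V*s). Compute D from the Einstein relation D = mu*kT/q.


Step 1: D = mu * (kT/q)
Step 2: D = 1270 * 0.02895
Step 3: D = 36.77 cm^2/s

36.77


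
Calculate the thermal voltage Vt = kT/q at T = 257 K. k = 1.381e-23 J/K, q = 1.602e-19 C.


Step 1: kT = 1.381e-23 * 257 = 3.54917e-21 J
Step 2: Vt = kT/q = 3.54917e-21 / 1.602e-19
Step 3: Vt = 0.02215 V

0.02215


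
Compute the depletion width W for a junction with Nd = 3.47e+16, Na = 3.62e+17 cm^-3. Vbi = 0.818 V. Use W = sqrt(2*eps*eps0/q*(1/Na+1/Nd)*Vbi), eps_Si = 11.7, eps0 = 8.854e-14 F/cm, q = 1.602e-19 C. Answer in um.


Step 1: 1/Na + 1/Nd = 1/3.62e+17 + 1/3.47e+16 = 3.15809e-17
Step 2: 2*eps*eps0/q = 2*11.7*8.854e-14/1.602e-19 = 1.293281e+07
Step 3: W^2 = 1.293281e+07 * 3.15809e-17 * 0.818 = 3.34096e-10
Step 4: W = sqrt(3.34096e-10) = 1.828e-05 cm = 0.1828 um

0.1828


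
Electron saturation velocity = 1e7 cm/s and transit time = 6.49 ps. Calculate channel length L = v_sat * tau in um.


Step 1: tau in seconds = 6.49 ps * 1e-12 = 6.4900e-12 s
Step 2: L = v_sat * tau = 1e7 * 6.4900e-12 = 6.4900e-05 cm
Step 3: L in um = 6.4900e-05 * 1e4 = 0.649 um

0.649


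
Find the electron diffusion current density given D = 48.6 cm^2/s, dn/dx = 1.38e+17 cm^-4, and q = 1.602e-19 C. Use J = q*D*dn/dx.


Step 1: J = q * D * (dn/dx)
Step 2: J = 1.602e-19 * 48.6 * 1.38e+17
Step 3: J = 1.07e+00 A/cm^2

1.07e+00


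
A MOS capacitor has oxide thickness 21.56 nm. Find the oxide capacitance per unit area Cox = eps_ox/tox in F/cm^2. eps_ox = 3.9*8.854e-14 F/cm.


Step 1: eps_ox = 3.9 * 8.854e-14 = 3.45306e-13 F/cm
Step 2: tox in cm = 21.56 nm * 1e-7 = 2.1560e-06 cm
Step 3: Cox = 3.45306e-13 / 2.1560e-06 = 1.60e-07 F/cm^2

1.60e-07


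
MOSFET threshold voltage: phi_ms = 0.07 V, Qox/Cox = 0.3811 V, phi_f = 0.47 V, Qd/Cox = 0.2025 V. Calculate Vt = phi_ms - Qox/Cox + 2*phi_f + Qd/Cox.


Step 1: Vt = phi_ms - Qox/Cox + 2*phi_f + Qd/Cox
Step 2: Vt = 0.07 - 0.3811 + 2*0.47 + 0.2025
Step 3: Vt = 0.07 - 0.3811 + 0.94 + 0.2025
Step 4: Vt = 0.8314 V

0.8314


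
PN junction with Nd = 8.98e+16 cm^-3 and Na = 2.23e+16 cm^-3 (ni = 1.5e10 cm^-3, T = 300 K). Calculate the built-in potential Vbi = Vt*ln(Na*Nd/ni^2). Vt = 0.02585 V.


Step 1: Compute Na*Nd/ni^2 = 2.23e+16 * 8.98e+16 / (1.5e10)^2 = 8.9002e+12
Step 2: ln(8.9002e+12) = 29.8171
Step 3: Vbi = 0.02585 * 29.8171 = 0.771 V

0.771


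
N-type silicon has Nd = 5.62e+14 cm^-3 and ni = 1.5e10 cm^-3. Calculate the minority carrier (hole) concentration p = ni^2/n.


Step 1: Since Nd >> ni, n ≈ Nd = 5.62e+14 cm^-3
Step 2: p = ni^2 / n = (1.5e10)^2 / 5.62e+14
Step 3: p = 2.25e20 / 5.62e+14 = 4.00e+05 cm^-3

4.00e+05


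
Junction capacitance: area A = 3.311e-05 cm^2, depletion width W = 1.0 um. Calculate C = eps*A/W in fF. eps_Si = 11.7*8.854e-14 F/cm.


Step 1: eps_Si = 11.7 * 8.854e-14 = 1.035918e-12 F/cm
Step 2: W in cm = 1.0 * 1e-4 = 1.00e-04 cm
Step 3: C = 1.035918e-12 * 3.311e-05 / 1.00e-04 = 3.429924e-13 F
Step 4: C = 342.99 fF

342.99


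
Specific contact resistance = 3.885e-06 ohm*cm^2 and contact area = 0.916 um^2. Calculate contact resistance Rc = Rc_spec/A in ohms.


Step 1: Convert area to cm^2: 0.916 um^2 = 9.1600e-09 cm^2
Step 2: Rc = Rc_spec / A = 3.885e-06 / 9.1600e-09
Step 3: Rc = 4.24e+02 ohms

4.24e+02


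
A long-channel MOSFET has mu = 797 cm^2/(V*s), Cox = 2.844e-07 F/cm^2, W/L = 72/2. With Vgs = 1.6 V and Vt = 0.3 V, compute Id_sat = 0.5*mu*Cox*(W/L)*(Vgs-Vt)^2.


Step 1: Overdrive voltage Vov = Vgs - Vt = 1.6 - 0.3 = 1.3 V
Step 2: W/L = 72/2 = 36
Step 3: Id = 0.5 * 797 * 2.844e-07 * 36 * 1.3^2
Step 4: Id = 6.90e-03 A

6.90e-03


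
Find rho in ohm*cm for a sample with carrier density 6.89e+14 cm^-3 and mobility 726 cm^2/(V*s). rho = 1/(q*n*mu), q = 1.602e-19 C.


Step 1: sigma = q * n * mu = 1.602e-19 * 6.89e+14 * 726 = 8.01343e-02 S/cm
Step 2: rho = 1 / sigma = 1 / 8.01343e-02 = 12.48 ohm*cm

12.48


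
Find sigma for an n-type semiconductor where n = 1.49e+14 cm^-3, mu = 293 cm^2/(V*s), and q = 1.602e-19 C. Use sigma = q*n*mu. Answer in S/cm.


Step 1: sigma = q * n * mu
Step 2: sigma = 1.602e-19 * 1.49e+14 * 293
Step 3: sigma = 6.994e-03 S/cm

6.994e-03


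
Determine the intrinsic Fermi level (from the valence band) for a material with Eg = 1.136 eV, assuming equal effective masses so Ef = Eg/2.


Step 1: For an intrinsic semiconductor, the Fermi level sits at midgap.
Step 2: Ef = Eg / 2 = 1.136 / 2 = 0.568 eV

0.568


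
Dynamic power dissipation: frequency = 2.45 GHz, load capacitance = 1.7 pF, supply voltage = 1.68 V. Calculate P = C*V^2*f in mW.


Step 1: V^2 = 1.68^2 = 2.8224 V^2
Step 2: P = C*V^2*f = 1.7e-12 F * 2.8224 * 2.45e9 Hz
Step 3: P = 1.1755296e-02 W
Step 4: P = 11.755 mW

11.755


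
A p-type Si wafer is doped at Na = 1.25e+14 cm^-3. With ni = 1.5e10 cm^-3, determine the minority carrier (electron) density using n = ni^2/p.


Step 1: Majority hole concentration p ≈ Na = 1.25e+14 cm^-3
Step 2: n = ni^2 / Na = (1.5e10)^2 / 1.25e+14
Step 3: n = 1.80e+06 cm^-3

1.80e+06


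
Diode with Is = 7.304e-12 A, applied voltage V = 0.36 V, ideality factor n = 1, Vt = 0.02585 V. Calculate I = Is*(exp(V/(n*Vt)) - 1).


Step 1: V/(n*Vt) = 0.36/(1*0.02585) = 13.9265
Step 2: exp(13.9265) = 1.1174e+06
Step 3: I = 7.304e-12 * (1.1174e+06 - 1) = 8.16e-06 A

8.16e-06


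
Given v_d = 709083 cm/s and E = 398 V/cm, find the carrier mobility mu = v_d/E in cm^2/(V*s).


Step 1: mu = v_d / E
Step 2: mu = 709083 / 398
Step 3: mu = 1781.62 cm^2/(V*s)

1781.62


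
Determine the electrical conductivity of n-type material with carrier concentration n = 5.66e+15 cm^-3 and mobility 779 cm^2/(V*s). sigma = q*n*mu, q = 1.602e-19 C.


Step 1: sigma = q * n * mu
Step 2: sigma = 1.602e-19 * 5.66e+15 * 779
Step 3: sigma = 7.063e-01 S/cm

7.063e-01


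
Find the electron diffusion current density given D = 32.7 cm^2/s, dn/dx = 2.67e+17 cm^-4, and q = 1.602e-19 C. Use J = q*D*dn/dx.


Step 1: J = q * D * (dn/dx)
Step 2: J = 1.602e-19 * 32.7 * 2.67e+17
Step 3: J = 1.40e+00 A/cm^2

1.40e+00


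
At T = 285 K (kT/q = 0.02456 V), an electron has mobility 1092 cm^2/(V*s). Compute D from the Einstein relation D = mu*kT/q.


Step 1: D = mu * (kT/q)
Step 2: D = 1092 * 0.02456
Step 3: D = 26.82 cm^2/s

26.82


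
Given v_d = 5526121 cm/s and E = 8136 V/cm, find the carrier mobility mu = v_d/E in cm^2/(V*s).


Step 1: mu = v_d / E
Step 2: mu = 5526121 / 8136
Step 3: mu = 679.22 cm^2/(V*s)

679.22


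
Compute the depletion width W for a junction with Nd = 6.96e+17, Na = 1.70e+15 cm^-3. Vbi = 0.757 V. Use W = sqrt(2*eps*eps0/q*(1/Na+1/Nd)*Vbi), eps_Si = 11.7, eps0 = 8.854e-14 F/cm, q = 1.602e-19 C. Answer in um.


Step 1: 1/Na + 1/Nd = 1/1.70e+15 + 1/6.96e+17 = 5.89672e-16
Step 2: 2*eps*eps0/q = 2*11.7*8.854e-14/1.602e-19 = 1.293281e+07
Step 3: W^2 = 1.293281e+07 * 5.89672e-16 * 0.757 = 5.77297e-09
Step 4: W = sqrt(5.77297e-09) = 7.598e-05 cm = 0.7598 um

0.7598


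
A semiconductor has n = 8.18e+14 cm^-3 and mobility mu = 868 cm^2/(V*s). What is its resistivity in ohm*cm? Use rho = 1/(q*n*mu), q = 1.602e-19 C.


Step 1: sigma = q * n * mu = 1.602e-19 * 8.18e+14 * 868 = 1.13746e-01 S/cm
Step 2: rho = 1 / sigma = 1 / 1.13746e-01 = 8.792 ohm*cm

8.792


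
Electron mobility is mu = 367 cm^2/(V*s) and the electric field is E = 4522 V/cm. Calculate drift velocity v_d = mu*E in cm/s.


Step 1: v_d = mu * E
Step 2: v_d = 367 * 4522 = 1659574
Step 3: v_d = 1.66e+06 cm/s

1.66e+06


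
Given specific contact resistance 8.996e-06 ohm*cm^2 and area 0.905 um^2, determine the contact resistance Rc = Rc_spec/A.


Step 1: Convert area to cm^2: 0.905 um^2 = 9.0500e-09 cm^2
Step 2: Rc = Rc_spec / A = 8.996e-06 / 9.0500e-09
Step 3: Rc = 9.94e+02 ohms

9.94e+02


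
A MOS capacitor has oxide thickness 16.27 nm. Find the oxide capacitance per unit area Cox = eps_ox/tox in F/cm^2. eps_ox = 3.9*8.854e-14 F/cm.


Step 1: eps_ox = 3.9 * 8.854e-14 = 3.45306e-13 F/cm
Step 2: tox in cm = 16.27 nm * 1e-7 = 1.6270e-06 cm
Step 3: Cox = 3.45306e-13 / 1.6270e-06 = 2.12e-07 F/cm^2

2.12e-07


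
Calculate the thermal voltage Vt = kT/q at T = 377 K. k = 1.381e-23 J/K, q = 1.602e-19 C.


Step 1: kT = 1.381e-23 * 377 = 5.20637e-21 J
Step 2: Vt = kT/q = 5.20637e-21 / 1.602e-19
Step 3: Vt = 0.0325 V

0.0325


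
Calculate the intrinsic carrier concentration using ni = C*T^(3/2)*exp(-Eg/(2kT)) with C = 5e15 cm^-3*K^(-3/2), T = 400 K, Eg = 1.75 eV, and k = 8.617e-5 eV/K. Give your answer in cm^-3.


Step 1: Compute kT = 8.617e-5 * 400 = 0.034468 eV
Step 2: Exponent = -Eg/(2kT) = -1.75/(2*0.034468) = -25.38587
Step 3: T^(3/2) = 400^1.5 = 8000.00
Step 4: ni = 5e15 * 8000.00 * exp(-25.38587) = 3.78e+08 cm^-3

3.78e+08


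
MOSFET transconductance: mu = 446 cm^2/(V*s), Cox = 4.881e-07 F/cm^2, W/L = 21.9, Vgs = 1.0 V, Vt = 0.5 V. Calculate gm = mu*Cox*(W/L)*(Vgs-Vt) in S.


Step 1: Vov = Vgs - Vt = 1.0 - 0.5 = 0.5 V
Step 2: gm = mu * Cox * (W/L) * Vov
Step 3: gm = 446 * 4.881e-07 * 21.9 * 0.5 = 2.38e-03 S

2.38e-03


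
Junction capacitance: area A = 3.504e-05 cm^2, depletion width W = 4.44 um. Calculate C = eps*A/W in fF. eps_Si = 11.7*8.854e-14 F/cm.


Step 1: eps_Si = 11.7 * 8.854e-14 = 1.035918e-12 F/cm
Step 2: W in cm = 4.44 * 1e-4 = 4.44e-04 cm
Step 3: C = 1.035918e-12 * 3.504e-05 / 4.44e-04 = 8.175353e-14 F
Step 4: C = 81.75 fF

81.75


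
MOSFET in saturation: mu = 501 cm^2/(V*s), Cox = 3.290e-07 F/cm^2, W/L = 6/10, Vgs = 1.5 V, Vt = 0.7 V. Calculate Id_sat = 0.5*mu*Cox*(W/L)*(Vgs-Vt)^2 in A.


Step 1: Overdrive voltage Vov = Vgs - Vt = 1.5 - 0.7 = 0.8 V
Step 2: W/L = 6/10 = 0.6
Step 3: Id = 0.5 * 501 * 3.290e-07 * 0.6 * 0.8^2
Step 4: Id = 3.16e-05 A

3.16e-05


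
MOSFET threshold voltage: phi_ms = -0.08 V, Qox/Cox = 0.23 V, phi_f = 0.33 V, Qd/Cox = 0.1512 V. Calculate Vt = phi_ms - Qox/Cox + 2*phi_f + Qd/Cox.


Step 1: Vt = phi_ms - Qox/Cox + 2*phi_f + Qd/Cox
Step 2: Vt = -0.08 - 0.23 + 2*0.33 + 0.1512
Step 3: Vt = -0.08 - 0.23 + 0.66 + 0.1512
Step 4: Vt = 0.5012 V

0.5012


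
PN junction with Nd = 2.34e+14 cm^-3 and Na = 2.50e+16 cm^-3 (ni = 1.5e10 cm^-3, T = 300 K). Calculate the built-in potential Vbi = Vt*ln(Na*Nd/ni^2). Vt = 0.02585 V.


Step 1: Compute Na*Nd/ni^2 = 2.50e+16 * 2.34e+14 / (1.5e10)^2 = 2.6000e+10
Step 2: ln(2.6000e+10) = 23.9814
Step 3: Vbi = 0.02585 * 23.9814 = 0.62 V

0.62


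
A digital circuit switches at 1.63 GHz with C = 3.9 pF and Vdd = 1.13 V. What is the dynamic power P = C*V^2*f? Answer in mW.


Step 1: V^2 = 1.13^2 = 1.2769 V^2
Step 2: P = C*V^2*f = 3.9e-12 F * 1.2769 * 1.63e9 Hz
Step 3: P = 8.1172533e-03 W
Step 4: P = 8.117 mW

8.117


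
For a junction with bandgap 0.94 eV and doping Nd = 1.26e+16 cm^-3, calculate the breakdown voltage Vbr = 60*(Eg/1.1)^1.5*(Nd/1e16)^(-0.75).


Step 1: Eg/1.1 = 0.94/1.1 = 0.854545
Step 2: (Eg/1.1)^1.5 = 0.854545^1.5 = 0.789955
Step 3: (Nd/1e16)^(-0.75) = (1.26)^(-0.75) = 0.840857
Step 4: Vbr = 60 * 0.789955 * 0.840857 = 39.9 V

39.9


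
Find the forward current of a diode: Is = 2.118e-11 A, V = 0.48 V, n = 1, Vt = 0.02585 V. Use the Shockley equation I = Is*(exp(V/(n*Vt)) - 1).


Step 1: V/(n*Vt) = 0.48/(1*0.02585) = 18.5687
Step 2: exp(18.5687) = 1.1595e+08
Step 3: I = 2.118e-11 * (1.1595e+08 - 1) = 2.46e-03 A

2.46e-03


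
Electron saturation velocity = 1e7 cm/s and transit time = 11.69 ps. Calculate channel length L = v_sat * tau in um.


Step 1: tau in seconds = 11.69 ps * 1e-12 = 1.1690e-11 s
Step 2: L = v_sat * tau = 1e7 * 1.1690e-11 = 1.1690e-04 cm
Step 3: L in um = 1.1690e-04 * 1e4 = 1.169 um

1.169


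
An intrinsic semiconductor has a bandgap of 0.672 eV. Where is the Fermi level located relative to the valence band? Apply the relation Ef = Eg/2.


Step 1: For an intrinsic semiconductor, the Fermi level sits at midgap.
Step 2: Ef = Eg / 2 = 0.672 / 2 = 0.336 eV

0.336


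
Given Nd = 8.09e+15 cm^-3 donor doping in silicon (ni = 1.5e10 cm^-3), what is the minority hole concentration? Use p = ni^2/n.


Step 1: Since Nd >> ni, n ≈ Nd = 8.09e+15 cm^-3
Step 2: p = ni^2 / n = (1.5e10)^2 / 8.09e+15
Step 3: p = 2.25e20 / 8.09e+15 = 2.78e+04 cm^-3

2.78e+04


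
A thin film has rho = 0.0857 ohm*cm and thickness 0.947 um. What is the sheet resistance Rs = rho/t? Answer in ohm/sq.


Step 1: Convert thickness to cm: t = 0.947 um = 9.4700e-05 cm
Step 2: Rs = rho / t = 0.0857 / 9.4700e-05
Step 3: Rs = 905.0 ohm/sq

905.0


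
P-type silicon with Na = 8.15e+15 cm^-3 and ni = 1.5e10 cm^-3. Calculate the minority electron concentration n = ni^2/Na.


Step 1: Majority hole concentration p ≈ Na = 8.15e+15 cm^-3
Step 2: n = ni^2 / Na = (1.5e10)^2 / 8.15e+15
Step 3: n = 2.76e+04 cm^-3

2.76e+04


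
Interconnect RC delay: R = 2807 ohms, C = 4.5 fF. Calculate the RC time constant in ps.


Step 1: tau = R * C
Step 2: tau = 2807 * 4.5 fF = 2807 * 4.5e-15 F
Step 3: tau = 1.26315e-11 s = 12.6315 ps

12.6315


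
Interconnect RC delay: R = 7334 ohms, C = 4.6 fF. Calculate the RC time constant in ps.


Step 1: tau = R * C
Step 2: tau = 7334 * 4.6 fF = 7334 * 4.6e-15 F
Step 3: tau = 3.37364e-11 s = 33.7364 ps

33.7364


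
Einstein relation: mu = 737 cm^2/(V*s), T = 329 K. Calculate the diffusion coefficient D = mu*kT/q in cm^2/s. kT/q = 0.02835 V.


Step 1: D = mu * (kT/q)
Step 2: D = 737 * 0.02835
Step 3: D = 20.89 cm^2/s

20.89


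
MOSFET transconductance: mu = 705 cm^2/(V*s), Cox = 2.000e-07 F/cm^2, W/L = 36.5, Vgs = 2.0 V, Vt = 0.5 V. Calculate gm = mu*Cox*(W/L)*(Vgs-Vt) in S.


Step 1: Vov = Vgs - Vt = 2.0 - 0.5 = 1.5 V
Step 2: gm = mu * Cox * (W/L) * Vov
Step 3: gm = 705 * 2.000e-07 * 36.5 * 1.5 = 7.72e-03 S

7.72e-03


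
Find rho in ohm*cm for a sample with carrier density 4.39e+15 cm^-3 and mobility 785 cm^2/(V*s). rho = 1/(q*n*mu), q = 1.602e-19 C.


Step 1: sigma = q * n * mu = 1.602e-19 * 4.39e+15 * 785 = 5.52073e-01 S/cm
Step 2: rho = 1 / sigma = 1 / 5.52073e-01 = 1.811 ohm*cm

1.811


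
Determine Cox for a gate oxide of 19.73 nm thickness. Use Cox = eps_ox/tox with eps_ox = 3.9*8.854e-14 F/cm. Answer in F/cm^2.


Step 1: eps_ox = 3.9 * 8.854e-14 = 3.45306e-13 F/cm
Step 2: tox in cm = 19.73 nm * 1e-7 = 1.9730e-06 cm
Step 3: Cox = 3.45306e-13 / 1.9730e-06 = 1.75e-07 F/cm^2

1.75e-07


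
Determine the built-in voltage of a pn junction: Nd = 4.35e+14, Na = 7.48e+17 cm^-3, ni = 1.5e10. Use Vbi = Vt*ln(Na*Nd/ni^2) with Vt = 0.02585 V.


Step 1: Compute Na*Nd/ni^2 = 7.48e+17 * 4.35e+14 / (1.5e10)^2 = 1.4461e+12
Step 2: ln(1.4461e+12) = 27.9999
Step 3: Vbi = 0.02585 * 27.9999 = 0.724 V

0.724


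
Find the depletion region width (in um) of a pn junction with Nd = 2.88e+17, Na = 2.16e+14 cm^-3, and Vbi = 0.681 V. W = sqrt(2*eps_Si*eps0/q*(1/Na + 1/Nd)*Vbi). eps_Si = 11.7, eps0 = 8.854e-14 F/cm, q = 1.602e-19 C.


Step 1: 1/Na + 1/Nd = 1/2.16e+14 + 1/2.88e+17 = 4.63310e-15
Step 2: 2*eps*eps0/q = 2*11.7*8.854e-14/1.602e-19 = 1.293281e+07
Step 3: W^2 = 1.293281e+07 * 4.63310e-15 * 0.681 = 4.08048e-08
Step 4: W = sqrt(4.08048e-08) = 2.020e-04 cm = 2.02 um

2.02


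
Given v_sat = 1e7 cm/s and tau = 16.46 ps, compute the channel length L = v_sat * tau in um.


Step 1: tau in seconds = 16.46 ps * 1e-12 = 1.6460e-11 s
Step 2: L = v_sat * tau = 1e7 * 1.6460e-11 = 1.6460e-04 cm
Step 3: L in um = 1.6460e-04 * 1e4 = 1.646 um

1.646


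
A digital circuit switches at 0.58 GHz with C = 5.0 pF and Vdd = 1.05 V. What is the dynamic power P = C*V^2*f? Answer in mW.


Step 1: V^2 = 1.05^2 = 1.1025 V^2
Step 2: P = C*V^2*f = 5.0e-12 F * 1.1025 * 0.58e9 Hz
Step 3: P = 3.19725e-03 W
Step 4: P = 3.197 mW

3.197


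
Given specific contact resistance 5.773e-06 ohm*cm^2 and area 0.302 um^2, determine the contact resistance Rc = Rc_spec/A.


Step 1: Convert area to cm^2: 0.302 um^2 = 3.0200e-09 cm^2
Step 2: Rc = Rc_spec / A = 5.773e-06 / 3.0200e-09
Step 3: Rc = 1.91e+03 ohms

1.91e+03


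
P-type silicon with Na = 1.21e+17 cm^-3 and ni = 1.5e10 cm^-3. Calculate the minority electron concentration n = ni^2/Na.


Step 1: Majority hole concentration p ≈ Na = 1.21e+17 cm^-3
Step 2: n = ni^2 / Na = (1.5e10)^2 / 1.21e+17
Step 3: n = 1.86e+03 cm^-3

1.86e+03


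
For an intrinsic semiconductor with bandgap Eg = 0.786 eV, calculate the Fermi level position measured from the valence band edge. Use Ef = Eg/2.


Step 1: For an intrinsic semiconductor, the Fermi level sits at midgap.
Step 2: Ef = Eg / 2 = 0.786 / 2 = 0.393 eV

0.393


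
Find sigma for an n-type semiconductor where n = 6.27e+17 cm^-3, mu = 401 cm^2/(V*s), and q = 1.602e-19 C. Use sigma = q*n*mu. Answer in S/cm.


Step 1: sigma = q * n * mu
Step 2: sigma = 1.602e-19 * 6.27e+17 * 401
Step 3: sigma = 4.028e+01 S/cm

4.028e+01


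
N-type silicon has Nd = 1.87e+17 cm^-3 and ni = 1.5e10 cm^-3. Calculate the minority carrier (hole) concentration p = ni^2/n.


Step 1: Since Nd >> ni, n ≈ Nd = 1.87e+17 cm^-3
Step 2: p = ni^2 / n = (1.5e10)^2 / 1.87e+17
Step 3: p = 2.25e20 / 1.87e+17 = 1.20e+03 cm^-3

1.20e+03


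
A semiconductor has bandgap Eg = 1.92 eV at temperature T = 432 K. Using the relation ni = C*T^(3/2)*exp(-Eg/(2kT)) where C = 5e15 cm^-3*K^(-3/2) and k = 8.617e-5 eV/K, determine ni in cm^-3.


Step 1: Compute kT = 8.617e-5 * 432 = 0.03722544 eV
Step 2: Exponent = -Eg/(2kT) = -1.92/(2*0.03722544) = -25.78882
Step 3: T^(3/2) = 432^1.5 = 8978.95
Step 4: ni = 5e15 * 8978.95 * exp(-25.78882) = 2.83e+08 cm^-3

2.83e+08


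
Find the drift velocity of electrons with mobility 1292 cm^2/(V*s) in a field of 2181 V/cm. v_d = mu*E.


Step 1: v_d = mu * E
Step 2: v_d = 1292 * 2181 = 2817852
Step 3: v_d = 2.82e+06 cm/s

2.82e+06


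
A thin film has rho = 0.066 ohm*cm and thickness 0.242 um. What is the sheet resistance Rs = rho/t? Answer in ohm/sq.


Step 1: Convert thickness to cm: t = 0.242 um = 2.4200e-05 cm
Step 2: Rs = rho / t = 0.066 / 2.4200e-05
Step 3: Rs = 2727.3 ohm/sq

2727.3


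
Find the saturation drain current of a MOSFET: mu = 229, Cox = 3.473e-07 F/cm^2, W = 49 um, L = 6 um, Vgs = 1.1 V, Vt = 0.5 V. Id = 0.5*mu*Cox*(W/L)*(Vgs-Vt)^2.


Step 1: Overdrive voltage Vov = Vgs - Vt = 1.1 - 0.5 = 0.6 V
Step 2: W/L = 49/6 = 8.16667
Step 3: Id = 0.5 * 229 * 3.473e-07 * 8.16667 * 0.6^2
Step 4: Id = 1.17e-04 A

1.17e-04


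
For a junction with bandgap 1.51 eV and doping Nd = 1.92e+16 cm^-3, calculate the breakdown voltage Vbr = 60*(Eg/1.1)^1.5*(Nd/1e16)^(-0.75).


Step 1: Eg/1.1 = 1.51/1.1 = 1.372727
Step 2: (Eg/1.1)^1.5 = 1.372727^1.5 = 1.608334
Step 3: (Nd/1e16)^(-0.75) = (1.92)^(-0.75) = 0.613090
Step 4: Vbr = 60 * 1.608334 * 0.613090 = 59.2 V

59.2


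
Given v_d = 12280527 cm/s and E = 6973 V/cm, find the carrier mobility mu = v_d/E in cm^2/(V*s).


Step 1: mu = v_d / E
Step 2: mu = 12280527 / 6973
Step 3: mu = 1761.15 cm^2/(V*s)

1761.15


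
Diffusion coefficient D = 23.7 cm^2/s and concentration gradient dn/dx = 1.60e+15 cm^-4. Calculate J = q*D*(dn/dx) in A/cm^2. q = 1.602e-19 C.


Step 1: J = q * D * (dn/dx)
Step 2: J = 1.602e-19 * 23.7 * 1.60e+15
Step 3: J = 6.07e-03 A/cm^2

6.07e-03
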